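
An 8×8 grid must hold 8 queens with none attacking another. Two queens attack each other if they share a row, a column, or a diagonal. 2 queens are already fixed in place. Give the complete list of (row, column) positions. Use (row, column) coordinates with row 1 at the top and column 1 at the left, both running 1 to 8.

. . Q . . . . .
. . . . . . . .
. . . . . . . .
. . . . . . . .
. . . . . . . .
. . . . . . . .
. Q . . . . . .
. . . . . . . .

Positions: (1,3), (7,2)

(1,3) (2,8) (3,4) (4,7) (5,1) (6,6) (7,2) (8,5)

Row 2: attacked by (1,3)→{2,3,4}; (7,2)→{2,7}. Safe: 1, 5, 6, 8. Place at column 8.
Row 3: attacked by (1,3)→{1,3,5}; (2,8)→{7,8}; (7,2)→{2,6}. Safe: 4. Place at column 4.
Row 4: attacked by (1,3)→{3,6}; (2,8)→{6,8}; (3,4)→{3,4,5}; (7,2)→{2,5}. Safe: 1, 7. Place at column 7.
Row 5: attacked by (1,3)→{3,7}; (2,8)→{5,8}; (3,4)→{2,4,6}; (4,7)→{6,7,8}; (7,2)→{2,4}. Safe: 1. Place at column 1.
Row 6: attacked by (1,3)→{3,8}; (2,8)→{4,8}; (3,4)→{1,4,7}; (4,7)→{5,7}; (5,1)→{1,2}; (7,2)→{1,2,3}. Safe: 6. Place at column 6.
Row 8: attacked by (1,3)→{3}; (2,8)→{2,8}; (3,4)→{4}; (4,7)→{3,7}; (5,1)→{1,4}; (6,6)→{4,6,8}; (7,2)→{1,2,3}. Safe: 5. Place at column 5.
Columns [3, 8, 4, 7, 1, 6, 2, 5], r−c [-2, -6, -1, -3, 4, 0, 5, 3], r+c [4, 10, 7, 11, 6, 12, 9, 13] are all distinct, so no two queens attack.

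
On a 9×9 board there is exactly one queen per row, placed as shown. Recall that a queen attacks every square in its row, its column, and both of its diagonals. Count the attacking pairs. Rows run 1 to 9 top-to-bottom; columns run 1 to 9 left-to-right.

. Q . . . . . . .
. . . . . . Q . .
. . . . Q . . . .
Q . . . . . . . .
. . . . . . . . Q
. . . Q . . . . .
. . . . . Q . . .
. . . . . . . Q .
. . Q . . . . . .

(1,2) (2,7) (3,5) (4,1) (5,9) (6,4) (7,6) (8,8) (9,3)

0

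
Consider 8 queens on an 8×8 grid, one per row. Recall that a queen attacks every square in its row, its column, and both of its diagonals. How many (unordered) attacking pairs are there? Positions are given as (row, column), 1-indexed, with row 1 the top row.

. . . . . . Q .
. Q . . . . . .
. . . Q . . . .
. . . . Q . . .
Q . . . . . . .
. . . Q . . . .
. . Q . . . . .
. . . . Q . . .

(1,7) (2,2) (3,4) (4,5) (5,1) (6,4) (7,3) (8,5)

5

Same column: (3,4)–(6,4) (column 4); (4,5)–(8,5) (column 5).
Same diagonal: (3,4)–(4,5) (|3−4| = |4−5| = 1); (5,1)–(7,3) (|5−7| = |1−3| = 2); (6,4)–(7,3) (|6−7| = |4−3| = 1).
Total attacking pairs: 5.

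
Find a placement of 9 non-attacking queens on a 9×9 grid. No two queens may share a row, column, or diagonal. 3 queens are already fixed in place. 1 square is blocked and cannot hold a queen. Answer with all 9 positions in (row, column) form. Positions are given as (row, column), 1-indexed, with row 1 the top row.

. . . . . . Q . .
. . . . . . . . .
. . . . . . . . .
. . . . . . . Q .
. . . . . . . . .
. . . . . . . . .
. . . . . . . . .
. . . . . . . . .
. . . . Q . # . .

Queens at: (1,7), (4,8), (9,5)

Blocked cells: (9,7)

Row 2: attacked by (1,7)→{6,7,8}; (4,8)→{6,8}; (9,5)→{5}. Safe: 1, 2, 3, 4, 9. Place at column 9.
Row 3: attacked by (1,7)→{5,7,9}; (2,9)→{8,9}; (4,8)→{7,8,9}; (9,5)→{5}. Safe: 1, 2, 3, 4, 6. Place at column 3.
Row 5: attacked by (1,7)→{3,7}; (2,9)→{6,9}; (3,3)→{1,3,5}; (4,8)→{7,8,9}; (9,5)→{1,5,9}. Safe: 2, 4. Place at column 2.
Row 6: attacked by (1,7)→{2,7}; (2,9)→{5,9}; (3,3)→{3,6}; (4,8)→{6,8}; (5,2)→{1,2,3}; (9,5)→{2,5,8}. Safe: 4. Place at column 4.
Row 7: attacked by (1,7)→{1,7}; (2,9)→{4,9}; (3,3)→{3,7}; (4,8)→{5,8}; (5,2)→{2,4}; (6,4)→{3,4,5}; (9,5)→{3,5,7}. Safe: 6. Place at column 6.
Row 8: attacked by (1,7)→{7}; (2,9)→{3,9}; (3,3)→{3,8}; (4,8)→{4,8}; (5,2)→{2,5}; (6,4)→{2,4,6}; (7,6)→{5,6,7}; (9,5)→{4,5,6}. Safe: 1. Place at column 1.
Columns [7, 9, 3, 8, 2, 4, 6, 1, 5], r−c [-6, -7, 0, -4, 3, 2, 1, 7, 4], r+c [8, 11, 6, 12, 7, 10, 13, 9, 14] are all distinct, so no two queens attack.

(1,7) (2,9) (3,3) (4,8) (5,2) (6,4) (7,6) (8,1) (9,5)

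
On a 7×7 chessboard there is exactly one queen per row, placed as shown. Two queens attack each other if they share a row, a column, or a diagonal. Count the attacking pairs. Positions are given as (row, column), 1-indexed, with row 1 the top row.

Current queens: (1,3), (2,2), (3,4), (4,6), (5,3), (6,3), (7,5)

6

Same column: (1,3)–(5,3) (column 3); (1,3)–(6,3) (column 3); (5,3)–(6,3) (column 3).
Same diagonal: (1,3)–(2,2) (|1−2| = |3−2| = 1); (1,3)–(4,6) (|1−4| = |3−6| = 3); (5,3)–(7,5) (|5−7| = |3−5| = 2).
Total attacking pairs: 6.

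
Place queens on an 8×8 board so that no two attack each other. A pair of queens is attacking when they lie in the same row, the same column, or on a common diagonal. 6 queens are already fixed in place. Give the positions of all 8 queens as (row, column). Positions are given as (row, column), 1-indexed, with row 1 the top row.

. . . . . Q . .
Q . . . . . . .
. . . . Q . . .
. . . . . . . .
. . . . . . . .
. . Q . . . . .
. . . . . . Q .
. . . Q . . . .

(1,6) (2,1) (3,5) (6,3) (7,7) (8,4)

Row 4: attacked by (1,6)→{3,6}; (2,1)→{1,3}; (3,5)→{4,5,6}; (6,3)→{1,3,5}; (7,7)→{4,7}; (8,4)→{4,8}. Safe: 2. Place at column 2.
Row 5: attacked by (1,6)→{2,6}; (2,1)→{1,4}; (3,5)→{3,5,7}; (4,2)→{1,2,3}; (6,3)→{2,3,4}; (7,7)→{5,7}; (8,4)→{1,4,7}. Safe: 8. Place at column 8.
Columns [6, 1, 5, 2, 8, 3, 7, 4], r−c [-5, 1, -2, 2, -3, 3, 0, 4], r+c [7, 3, 8, 6, 13, 9, 14, 12] are all distinct, so no two queens attack.

(1,6) (2,1) (3,5) (4,2) (5,8) (6,3) (7,7) (8,4)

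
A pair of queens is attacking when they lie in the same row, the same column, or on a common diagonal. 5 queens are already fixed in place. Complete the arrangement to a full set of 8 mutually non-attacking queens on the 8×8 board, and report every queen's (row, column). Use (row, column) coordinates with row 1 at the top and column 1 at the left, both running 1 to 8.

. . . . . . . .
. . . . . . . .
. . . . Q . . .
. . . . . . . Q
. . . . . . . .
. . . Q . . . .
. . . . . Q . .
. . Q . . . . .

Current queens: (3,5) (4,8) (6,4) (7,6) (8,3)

(1,1) (2,7) (3,5) (4,8) (5,2) (6,4) (7,6) (8,3)

Row 1: attacked by (3,5)→{3,5,7}; (4,8)→{5,8}; (6,4)→{4}; (7,6)→{6}; (8,3)→{3}. Safe: 1, 2. Place at column 1.
Row 2: attacked by (1,1)→{1,2}; (3,5)→{4,5,6}; (4,8)→{6,8}; (6,4)→{4,8}; (7,6)→{1,6}; (8,3)→{3}. Safe: 7. Place at column 7.
Row 5: attacked by (1,1)→{1,5}; (2,7)→{4,7}; (3,5)→{3,5,7}; (4,8)→{7,8}; (6,4)→{3,4,5}; (7,6)→{4,6,8}; (8,3)→{3,6}. Safe: 2. Place at column 2.
Columns [1, 7, 5, 8, 2, 4, 6, 3], r−c [0, -5, -2, -4, 3, 2, 1, 5], r+c [2, 9, 8, 12, 7, 10, 13, 11] are all distinct, so no two queens attack.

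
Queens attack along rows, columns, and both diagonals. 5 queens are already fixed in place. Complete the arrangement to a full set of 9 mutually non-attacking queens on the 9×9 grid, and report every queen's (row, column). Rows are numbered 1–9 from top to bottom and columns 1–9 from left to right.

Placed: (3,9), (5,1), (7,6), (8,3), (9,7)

(1,4) (2,2) (3,9) (4,5) (5,1) (6,8) (7,6) (8,3) (9,7)

Row 1: attacked by (3,9)→{7,9}; (5,1)→{1,5}; (7,6)→{6}; (8,3)→{3}; (9,7)→{7}. Safe: 2, 4, 8. Place at column 4.
Row 2: attacked by (1,4)→{3,4,5}; (3,9)→{8,9}; (5,1)→{1,4}; (7,6)→{1,6}; (8,3)→{3,9}; (9,7)→{7}. Safe: 2. Place at column 2.
Row 4: attacked by (1,4)→{1,4,7}; (2,2)→{2,4}; (3,9)→{8,9}; (5,1)→{1,2}; (7,6)→{3,6,9}; (8,3)→{3,7}; (9,7)→{2,7}. Safe: 5. Place at column 5.
Row 6: attacked by (1,4)→{4,9}; (2,2)→{2,6}; (3,9)→{6,9}; (4,5)→{3,5,7}; (5,1)→{1,2}; (7,6)→{5,6,7}; (8,3)→{1,3,5}; (9,7)→{4,7}. Safe: 8. Place at column 8.
Columns [4, 2, 9, 5, 1, 8, 6, 3, 7], r−c [-3, 0, -6, -1, 4, -2, 1, 5, 2], r+c [5, 4, 12, 9, 6, 14, 13, 11, 16] are all distinct, so no two queens attack.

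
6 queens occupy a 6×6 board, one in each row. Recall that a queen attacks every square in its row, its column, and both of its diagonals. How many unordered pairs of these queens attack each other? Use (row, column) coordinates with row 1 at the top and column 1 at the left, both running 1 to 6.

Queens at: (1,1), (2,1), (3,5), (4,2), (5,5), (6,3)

Same column: (1,1)–(2,1) (column 1); (3,5)–(5,5) (column 5).
Same diagonal: (1,1)–(5,5) (|1−5| = |1−5| = 4).
Total attacking pairs: 3.

3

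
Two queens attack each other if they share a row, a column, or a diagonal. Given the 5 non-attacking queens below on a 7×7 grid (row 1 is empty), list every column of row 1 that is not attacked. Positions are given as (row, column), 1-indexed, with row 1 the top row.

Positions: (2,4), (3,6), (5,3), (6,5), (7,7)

(2,4) attacks row 1 at column 4 and diagonals 3, 5.
(3,6) attacks row 1 at column 6 and diagonals 4.
(5,3) attacks row 1 at column 3 and diagonals 7.
(6,5) attacks row 1 at column 5.
(7,7) attacks row 1 at column 7 and diagonals 1.
Attacked columns: {1, 3, 4, 5, 6, 7}. Safe: {2}.

columns 2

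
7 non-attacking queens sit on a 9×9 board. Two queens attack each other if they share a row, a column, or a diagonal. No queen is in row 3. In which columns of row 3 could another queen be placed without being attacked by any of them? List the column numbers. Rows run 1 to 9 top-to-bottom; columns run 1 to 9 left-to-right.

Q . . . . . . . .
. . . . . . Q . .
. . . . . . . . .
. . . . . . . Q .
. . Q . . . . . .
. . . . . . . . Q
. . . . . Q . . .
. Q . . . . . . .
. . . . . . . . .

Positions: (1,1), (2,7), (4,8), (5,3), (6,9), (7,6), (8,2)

columns 4

(1,1) attacks row 3 at column 1 and diagonals 3.
(2,7) attacks row 3 at column 7 and diagonals 6, 8.
(4,8) attacks row 3 at column 8 and diagonals 7, 9.
(5,3) attacks row 3 at column 3 and diagonals 1, 5.
(6,9) attacks row 3 at column 9 and diagonals 6.
(7,6) attacks row 3 at column 6 and diagonals 2.
(8,2) attacks row 3 at column 2 and diagonals 7.
Attacked columns: {1, 2, 3, 5, 6, 7, 8, 9}. Safe: {4}.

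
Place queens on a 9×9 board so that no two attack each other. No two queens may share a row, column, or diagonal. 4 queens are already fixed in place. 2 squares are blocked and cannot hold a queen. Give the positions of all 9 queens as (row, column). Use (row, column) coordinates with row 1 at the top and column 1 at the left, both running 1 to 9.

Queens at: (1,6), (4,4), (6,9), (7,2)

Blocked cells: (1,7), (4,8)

(1,6) (2,3) (3,7) (4,4) (5,1) (6,9) (7,2) (8,5) (9,8)

Row 2: attacked by (1,6)→{5,6,7}; (4,4)→{2,4,6}; (6,9)→{5,9}; (7,2)→{2,7}. Safe: 1, 3, 8. Place at column 3.
Row 3: attacked by (1,6)→{4,6,8}; (2,3)→{2,3,4}; (4,4)→{3,4,5}; (6,9)→{6,9}; (7,2)→{2,6}. Safe: 1, 7. Place at column 7.
Row 5: attacked by (1,6)→{2,6}; (2,3)→{3,6}; (3,7)→{5,7,9}; (4,4)→{3,4,5}; (6,9)→{8,9}; (7,2)→{2,4}. Safe: 1. Place at column 1.
Row 8: attacked by (1,6)→{6}; (2,3)→{3,9}; (3,7)→{2,7}; (4,4)→{4,8}; (5,1)→{1,4}; (6,9)→{7,9}; (7,2)→{1,2,3}. Safe: 5. Place at column 5.
Row 9: attacked by (1,6)→{6}; (2,3)→{3}; (3,7)→{1,7}; (4,4)→{4,9}; (5,1)→{1,5}; (6,9)→{6,9}; (7,2)→{2,4}; (8,5)→{4,5,6}. Safe: 8. Place at column 8.
Columns [6, 3, 7, 4, 1, 9, 2, 5, 8], r−c [-5, -1, -4, 0, 4, -3, 5, 3, 1], r+c [7, 5, 10, 8, 6, 15, 9, 13, 17] are all distinct, so no two queens attack.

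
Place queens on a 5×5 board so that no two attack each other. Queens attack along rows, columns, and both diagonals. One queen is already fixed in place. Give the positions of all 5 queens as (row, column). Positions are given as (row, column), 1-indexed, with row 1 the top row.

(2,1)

(1,4) (2,1) (3,3) (4,5) (5,2)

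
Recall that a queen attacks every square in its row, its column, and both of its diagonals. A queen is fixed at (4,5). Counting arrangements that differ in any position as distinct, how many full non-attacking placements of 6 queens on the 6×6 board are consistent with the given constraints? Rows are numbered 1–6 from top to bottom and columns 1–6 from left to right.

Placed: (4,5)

Branch on row 1: col 1 → 0; col 3 → 1; col 4 → 0; col 6 → 0.
Sum: 0 + 1 + 0 + 0 = 1.

1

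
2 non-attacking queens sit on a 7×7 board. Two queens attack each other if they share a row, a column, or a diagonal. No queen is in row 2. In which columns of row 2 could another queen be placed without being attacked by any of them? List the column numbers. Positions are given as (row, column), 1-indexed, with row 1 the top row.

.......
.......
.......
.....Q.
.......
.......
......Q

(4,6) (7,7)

(4,6) attacks row 2 at column 6 and diagonals 4.
(7,7) attacks row 2 at column 7 and diagonals 2.
Attacked columns: {2, 4, 6, 7}. Safe: {1, 3, 5}.

columns 1, 3, 5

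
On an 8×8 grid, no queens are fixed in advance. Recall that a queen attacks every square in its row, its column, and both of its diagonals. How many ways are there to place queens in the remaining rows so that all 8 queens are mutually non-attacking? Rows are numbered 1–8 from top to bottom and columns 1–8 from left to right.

Branch on row 1: col 1 → 4; col 2 → 8; col 3 → 16; col 4 → 18; col 5 → 18; col 6 → 16; col 7 → 8; col 8 → 4.
Sum: 4 + 8 + 16 + 18 + 18 + 16 + 8 + 4 = 92.
(This is the classic 8-queens count.)

92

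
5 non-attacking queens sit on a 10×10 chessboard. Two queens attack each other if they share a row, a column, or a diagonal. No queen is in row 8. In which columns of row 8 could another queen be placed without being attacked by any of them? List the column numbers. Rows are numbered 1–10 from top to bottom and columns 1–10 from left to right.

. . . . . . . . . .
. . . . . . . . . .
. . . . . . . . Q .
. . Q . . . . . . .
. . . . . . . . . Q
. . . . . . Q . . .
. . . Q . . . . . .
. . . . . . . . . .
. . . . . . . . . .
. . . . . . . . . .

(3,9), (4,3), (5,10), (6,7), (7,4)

(3,9) attacks row 8 at column 9 and diagonals 4.
(4,3) attacks row 8 at column 3 and diagonals 7.
(5,10) attacks row 8 at column 10 and diagonals 7.
(6,7) attacks row 8 at column 7 and diagonals 5, 9.
(7,4) attacks row 8 at column 4 and diagonals 3, 5.
Attacked columns: {3, 4, 5, 7, 9, 10}. Safe: {1, 2, 6, 8}.

columns 1, 2, 6, 8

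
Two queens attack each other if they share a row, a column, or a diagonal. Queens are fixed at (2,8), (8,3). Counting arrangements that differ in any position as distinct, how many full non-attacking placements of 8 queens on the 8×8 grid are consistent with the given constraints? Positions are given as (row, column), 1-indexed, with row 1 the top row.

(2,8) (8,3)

Branch on row 1: col 1 → 0; col 2 → 0; col 4 → 1; col 5 → 1; col 6 → 1.
Sum: 0 + 0 + 1 + 1 + 1 = 3.

3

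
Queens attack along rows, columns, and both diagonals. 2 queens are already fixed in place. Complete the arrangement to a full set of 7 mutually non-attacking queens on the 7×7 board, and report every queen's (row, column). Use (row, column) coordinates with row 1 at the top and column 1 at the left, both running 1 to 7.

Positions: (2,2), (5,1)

(1,7) (2,2) (3,4) (4,6) (5,1) (6,3) (7,5)

Row 1: attacked by (2,2)→{1,2,3}; (5,1)→{1,5}. Safe: 4, 6, 7. Place at column 7.
Row 3: attacked by (1,7)→{5,7}; (2,2)→{1,2,3}; (5,1)→{1,3}. Safe: 4, 6. Place at column 4.
Row 4: attacked by (1,7)→{4,7}; (2,2)→{2,4}; (3,4)→{3,4,5}; (5,1)→{1,2}. Safe: 6. Place at column 6.
Row 6: attacked by (1,7)→{2,7}; (2,2)→{2,6}; (3,4)→{1,4,7}; (4,6)→{4,6}; (5,1)→{1,2}. Safe: 3, 5. Place at column 3.
Row 7: attacked by (1,7)→{1,7}; (2,2)→{2,7}; (3,4)→{4}; (4,6)→{3,6}; (5,1)→{1,3}; (6,3)→{2,3,4}. Safe: 5. Place at column 5.
Columns [7, 2, 4, 6, 1, 3, 5], r−c [-6, 0, -1, -2, 4, 3, 2], r+c [8, 4, 7, 10, 6, 9, 12] are all distinct, so no two queens attack.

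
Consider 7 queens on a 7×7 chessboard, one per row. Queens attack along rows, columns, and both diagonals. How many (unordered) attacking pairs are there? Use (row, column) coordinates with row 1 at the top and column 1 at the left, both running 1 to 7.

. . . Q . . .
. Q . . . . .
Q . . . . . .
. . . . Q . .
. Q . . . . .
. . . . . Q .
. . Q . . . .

3

Same column: (2,2)–(5,2) (column 2).
Same diagonal: (2,2)–(3,1) (|2−3| = |2−1| = 1); (2,2)–(6,6) (|2−6| = |2−6| = 4).
Total attacking pairs: 3.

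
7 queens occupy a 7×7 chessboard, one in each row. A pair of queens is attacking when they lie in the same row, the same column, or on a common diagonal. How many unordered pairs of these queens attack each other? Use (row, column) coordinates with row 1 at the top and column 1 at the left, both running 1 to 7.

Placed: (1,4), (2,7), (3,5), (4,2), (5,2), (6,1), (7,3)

Same column: (4,2)–(5,2) (column 2).
Same diagonal: (5,2)–(6,1) (|5−6| = |2−1| = 1).
Total attacking pairs: 2.

2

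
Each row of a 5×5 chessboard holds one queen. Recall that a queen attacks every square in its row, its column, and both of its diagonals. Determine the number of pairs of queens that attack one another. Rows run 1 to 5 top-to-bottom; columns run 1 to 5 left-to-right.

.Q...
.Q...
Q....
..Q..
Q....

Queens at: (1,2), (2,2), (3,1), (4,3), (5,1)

Same column: (1,2)–(2,2) (column 2); (3,1)–(5,1) (column 1).
Same diagonal: (2,2)–(3,1) (|2−3| = |2−1| = 1).
Total attacking pairs: 3.

3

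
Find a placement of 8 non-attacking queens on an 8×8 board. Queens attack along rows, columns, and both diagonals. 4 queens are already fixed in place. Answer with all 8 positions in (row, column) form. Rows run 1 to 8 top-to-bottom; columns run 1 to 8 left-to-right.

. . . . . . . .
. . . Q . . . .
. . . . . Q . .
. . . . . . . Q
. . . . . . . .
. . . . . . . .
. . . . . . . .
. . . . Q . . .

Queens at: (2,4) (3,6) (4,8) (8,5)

Row 1: attacked by (2,4)→{3,4,5}; (3,6)→{4,6,8}; (4,8)→{5,8}; (8,5)→{5}. Safe: 1, 2, 7. Place at column 2.
Row 5: attacked by (1,2)→{2,6}; (2,4)→{1,4,7}; (3,6)→{4,6,8}; (4,8)→{7,8}; (8,5)→{2,5,8}. Safe: 3. Place at column 3.
Row 6: attacked by (1,2)→{2,7}; (2,4)→{4,8}; (3,6)→{3,6}; (4,8)→{6,8}; (5,3)→{2,3,4}; (8,5)→{3,5,7}. Safe: 1. Place at column 1.
Row 7: attacked by (1,2)→{2,8}; (2,4)→{4}; (3,6)→{2,6}; (4,8)→{5,8}; (5,3)→{1,3,5}; (6,1)→{1,2}; (8,5)→{4,5,6}. Safe: 7. Place at column 7.
Columns [2, 4, 6, 8, 3, 1, 7, 5], r−c [-1, -2, -3, -4, 2, 5, 0, 3], r+c [3, 6, 9, 12, 8, 7, 14, 13] are all distinct, so no two queens attack.

(1,2) (2,4) (3,6) (4,8) (5,3) (6,1) (7,7) (8,5)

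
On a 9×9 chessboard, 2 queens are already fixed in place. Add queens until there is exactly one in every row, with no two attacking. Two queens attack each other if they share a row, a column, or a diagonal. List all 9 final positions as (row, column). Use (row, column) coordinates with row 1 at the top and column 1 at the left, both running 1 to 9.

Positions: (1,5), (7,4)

(1,5) (2,7) (3,2) (4,6) (5,8) (6,1) (7,4) (8,9) (9,3)

Row 2: attacked by (1,5)→{4,5,6}; (7,4)→{4,9}. Safe: 1, 2, 3, 7, 8. Place at column 7.
Row 3: attacked by (1,5)→{3,5,7}; (2,7)→{6,7,8}; (7,4)→{4,8}. Safe: 1, 2, 9. Place at column 2.
Row 4: attacked by (1,5)→{2,5,8}; (2,7)→{5,7,9}; (3,2)→{1,2,3}; (7,4)→{1,4,7}. Safe: 6. Place at column 6.
Row 5: attacked by (1,5)→{1,5,9}; (2,7)→{4,7}; (3,2)→{2,4}; (4,6)→{5,6,7}; (7,4)→{2,4,6}. Safe: 3, 8. Place at column 8.
Row 6: attacked by (1,5)→{5}; (2,7)→{3,7}; (3,2)→{2,5}; (4,6)→{4,6,8}; (5,8)→{7,8,9}; (7,4)→{3,4,5}. Safe: 1. Place at column 1.
Row 8: attacked by (1,5)→{5}; (2,7)→{1,7}; (3,2)→{2,7}; (4,6)→{2,6}; (5,8)→{5,8}; (6,1)→{1,3}; (7,4)→{3,4,5}. Safe: 9. Place at column 9.
Row 9: attacked by (1,5)→{5}; (2,7)→{7}; (3,2)→{2,8}; (4,6)→{1,6}; (5,8)→{4,8}; (6,1)→{1,4}; (7,4)→{2,4,6}; (8,9)→{8,9}. Safe: 3. Place at column 3.
Columns [5, 7, 2, 6, 8, 1, 4, 9, 3], r−c [-4, -5, 1, -2, -3, 5, 3, -1, 6], r+c [6, 9, 5, 10, 13, 7, 11, 17, 12] are all distinct, so no two queens attack.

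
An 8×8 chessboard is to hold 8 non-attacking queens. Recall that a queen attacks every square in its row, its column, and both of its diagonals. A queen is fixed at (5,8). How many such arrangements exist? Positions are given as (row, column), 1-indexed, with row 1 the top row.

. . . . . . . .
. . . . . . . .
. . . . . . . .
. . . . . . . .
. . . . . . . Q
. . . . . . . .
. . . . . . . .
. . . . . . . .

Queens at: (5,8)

18

Branch on row 1: col 1 → 1; col 2 → 1; col 3 → 4; col 5 → 5; col 6 → 4; col 7 → 3.
Sum: 1 + 1 + 4 + 5 + 4 + 3 = 18.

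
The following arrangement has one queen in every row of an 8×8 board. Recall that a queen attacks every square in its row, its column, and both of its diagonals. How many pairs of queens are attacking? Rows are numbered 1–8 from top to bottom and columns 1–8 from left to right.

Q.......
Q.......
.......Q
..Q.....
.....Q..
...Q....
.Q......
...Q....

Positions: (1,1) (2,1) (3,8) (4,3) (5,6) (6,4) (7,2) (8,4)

Same column: (1,1)–(2,1) (column 1); (6,4)–(8,4) (column 4).
Same diagonal: (2,1)–(4,3) (|2−4| = |1−3| = 2); (3,8)–(5,6) (|3−5| = |8−6| = 2).
Total attacking pairs: 4.

4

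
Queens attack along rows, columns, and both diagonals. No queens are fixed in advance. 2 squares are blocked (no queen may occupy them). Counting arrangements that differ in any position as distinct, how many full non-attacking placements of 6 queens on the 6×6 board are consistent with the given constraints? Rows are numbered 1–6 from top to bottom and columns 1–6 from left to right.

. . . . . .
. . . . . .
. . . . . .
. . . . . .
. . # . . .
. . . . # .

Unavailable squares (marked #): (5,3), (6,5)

3

Branch on row 1: col 1 → 0; col 2 → 0; col 3 → 1; col 4 → 1; col 5 → 1; col 6 → 0.
Sum: 0 + 0 + 1 + 1 + 1 + 0 = 3.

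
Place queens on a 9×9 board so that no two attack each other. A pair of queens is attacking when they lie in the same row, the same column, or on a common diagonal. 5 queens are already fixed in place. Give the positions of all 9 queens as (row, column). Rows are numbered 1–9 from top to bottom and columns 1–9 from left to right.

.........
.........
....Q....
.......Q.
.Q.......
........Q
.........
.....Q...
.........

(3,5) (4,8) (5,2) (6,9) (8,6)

(1,1) (2,7) (3,5) (4,8) (5,2) (6,9) (7,3) (8,6) (9,4)

Row 1: attacked by (3,5)→{3,5,7}; (4,8)→{5,8}; (5,2)→{2,6}; (6,9)→{4,9}; (8,6)→{6}. Safe: 1. Place at column 1.
Row 2: attacked by (1,1)→{1,2}; (3,5)→{4,5,6}; (4,8)→{6,8}; (5,2)→{2,5}; (6,9)→{5,9}; (8,6)→{6}. Safe: 3, 7. Place at column 7.
Row 7: attacked by (1,1)→{1,7}; (2,7)→{2,7}; (3,5)→{1,5,9}; (4,8)→{5,8}; (5,2)→{2,4}; (6,9)→{8,9}; (8,6)→{5,6,7}. Safe: 3. Place at column 3.
Row 9: attacked by (1,1)→{1,9}; (2,7)→{7}; (3,5)→{5}; (4,8)→{3,8}; (5,2)→{2,6}; (6,9)→{6,9}; (7,3)→{1,3,5}; (8,6)→{5,6,7}. Safe: 4. Place at column 4.
Columns [1, 7, 5, 8, 2, 9, 3, 6, 4], r−c [0, -5, -2, -4, 3, -3, 4, 2, 5], r+c [2, 9, 8, 12, 7, 15, 10, 14, 13] are all distinct, so no two queens attack.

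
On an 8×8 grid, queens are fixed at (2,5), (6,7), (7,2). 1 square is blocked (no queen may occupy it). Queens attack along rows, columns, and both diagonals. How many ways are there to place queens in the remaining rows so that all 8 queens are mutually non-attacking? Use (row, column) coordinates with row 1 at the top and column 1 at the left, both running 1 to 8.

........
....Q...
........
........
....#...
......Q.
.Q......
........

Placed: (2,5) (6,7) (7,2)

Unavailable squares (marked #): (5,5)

2

Branch on row 1: col 1 → 1; col 3 → 1.
Sum: 1 + 1 = 2.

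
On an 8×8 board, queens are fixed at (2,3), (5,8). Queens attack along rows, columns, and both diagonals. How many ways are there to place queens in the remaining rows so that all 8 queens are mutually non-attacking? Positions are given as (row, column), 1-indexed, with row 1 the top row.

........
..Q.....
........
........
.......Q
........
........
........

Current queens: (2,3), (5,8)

Branch on row 1: col 1 → 0; col 5 → 1; col 6 → 1; col 7 → 1.
Sum: 0 + 1 + 1 + 1 = 3.

3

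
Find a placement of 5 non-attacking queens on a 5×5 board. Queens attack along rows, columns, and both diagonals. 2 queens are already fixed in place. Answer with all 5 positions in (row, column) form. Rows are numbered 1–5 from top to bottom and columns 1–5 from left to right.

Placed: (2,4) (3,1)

(1,2) (2,4) (3,1) (4,3) (5,5)

Row 1: attacked by (2,4)→{3,4,5}; (3,1)→{1,3}. Safe: 2. Place at column 2.
Row 4: attacked by (1,2)→{2,5}; (2,4)→{2,4}; (3,1)→{1,2}. Safe: 3. Place at column 3.
Row 5: attacked by (1,2)→{2}; (2,4)→{1,4}; (3,1)→{1,3}; (4,3)→{2,3,4}. Safe: 5. Place at column 5.
Columns [2, 4, 1, 3, 5], r−c [-1, -2, 2, 1, 0], r+c [3, 6, 4, 7, 10] are all distinct, so no two queens attack.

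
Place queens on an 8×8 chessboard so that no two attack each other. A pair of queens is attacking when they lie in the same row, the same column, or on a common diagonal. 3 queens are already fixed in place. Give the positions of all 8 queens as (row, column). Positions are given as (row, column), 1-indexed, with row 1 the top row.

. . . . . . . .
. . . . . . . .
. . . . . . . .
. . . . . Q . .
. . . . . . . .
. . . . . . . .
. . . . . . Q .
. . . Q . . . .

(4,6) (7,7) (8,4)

(1,8) (2,3) (3,1) (4,6) (5,2) (6,5) (7,7) (8,4)

Row 1: attacked by (4,6)→{3,6}; (7,7)→{1,7}; (8,4)→{4}. Safe: 2, 5, 8. Place at column 8.
Row 2: attacked by (1,8)→{7,8}; (4,6)→{4,6,8}; (7,7)→{2,7}; (8,4)→{4}. Safe: 1, 3, 5. Place at column 3.
Row 3: attacked by (1,8)→{6,8}; (2,3)→{2,3,4}; (4,6)→{5,6,7}; (7,7)→{3,7}; (8,4)→{4}. Safe: 1. Place at column 1.
Row 5: attacked by (1,8)→{4,8}; (2,3)→{3,6}; (3,1)→{1,3}; (4,6)→{5,6,7}; (7,7)→{5,7}; (8,4)→{1,4,7}. Safe: 2. Place at column 2.
Row 6: attacked by (1,8)→{3,8}; (2,3)→{3,7}; (3,1)→{1,4}; (4,6)→{4,6,8}; (5,2)→{1,2,3}; (7,7)→{6,7,8}; (8,4)→{2,4,6}. Safe: 5. Place at column 5.
Columns [8, 3, 1, 6, 2, 5, 7, 4], r−c [-7, -1, 2, -2, 3, 1, 0, 4], r+c [9, 5, 4, 10, 7, 11, 14, 12] are all distinct, so no two queens attack.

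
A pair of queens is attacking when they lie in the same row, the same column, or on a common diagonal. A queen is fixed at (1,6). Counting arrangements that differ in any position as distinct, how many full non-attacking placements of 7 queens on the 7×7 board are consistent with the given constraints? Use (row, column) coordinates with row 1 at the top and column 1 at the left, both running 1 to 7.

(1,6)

7

Branch on row 2: col 1 → 1; col 2 → 1; col 3 → 3; col 4 → 2.
Sum: 1 + 1 + 3 + 2 = 7.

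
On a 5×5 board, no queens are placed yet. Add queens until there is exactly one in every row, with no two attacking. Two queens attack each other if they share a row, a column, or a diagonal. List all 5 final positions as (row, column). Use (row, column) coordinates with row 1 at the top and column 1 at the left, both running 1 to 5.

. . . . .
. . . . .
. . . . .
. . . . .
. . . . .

(1,4) (2,2) (3,5) (4,3) (5,1)

Row 1: Safe: 1, 2, 3, 4, 5. Place at column 4.
Row 2: attacked by (1,4)→{3,4,5}. Safe: 1, 2. Place at column 2.
Row 3: attacked by (1,4)→{2,4}; (2,2)→{1,2,3}. Safe: 5. Place at column 5.
Row 4: attacked by (1,4)→{1,4}; (2,2)→{2,4}; (3,5)→{4,5}. Safe: 3. Place at column 3.
Row 5: attacked by (1,4)→{4}; (2,2)→{2,5}; (3,5)→{3,5}; (4,3)→{2,3,4}. Safe: 1. Place at column 1.
Columns [4, 2, 5, 3, 1], r−c [-3, 0, -2, 1, 4], r+c [5, 4, 8, 7, 6] are all distinct, so no two queens attack.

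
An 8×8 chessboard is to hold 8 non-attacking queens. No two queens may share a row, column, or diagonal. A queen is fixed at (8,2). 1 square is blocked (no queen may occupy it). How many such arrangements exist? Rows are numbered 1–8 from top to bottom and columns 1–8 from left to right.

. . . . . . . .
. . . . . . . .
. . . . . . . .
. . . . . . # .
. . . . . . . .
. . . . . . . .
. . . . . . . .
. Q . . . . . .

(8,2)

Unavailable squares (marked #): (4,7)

8

Branch on row 1: col 1 → 0; col 3 → 2; col 4 → 3; col 5 → 3; col 6 → 0; col 7 → 0; col 8 → 0.
Sum: 0 + 2 + 3 + 3 + 0 + 0 + 0 = 8.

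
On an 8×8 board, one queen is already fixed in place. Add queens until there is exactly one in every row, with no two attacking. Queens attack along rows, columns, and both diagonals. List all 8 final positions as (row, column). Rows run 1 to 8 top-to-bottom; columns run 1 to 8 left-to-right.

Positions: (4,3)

(1,2) (2,6) (3,8) (4,3) (5,1) (6,4) (7,7) (8,5)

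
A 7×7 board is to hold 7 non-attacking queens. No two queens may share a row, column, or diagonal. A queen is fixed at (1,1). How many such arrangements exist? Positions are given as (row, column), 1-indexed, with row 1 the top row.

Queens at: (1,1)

Branch on row 2: col 3 → 1; col 4 → 1; col 5 → 1; col 6 → 1; col 7 → 0.
Sum: 1 + 1 + 1 + 1 + 0 = 4.

4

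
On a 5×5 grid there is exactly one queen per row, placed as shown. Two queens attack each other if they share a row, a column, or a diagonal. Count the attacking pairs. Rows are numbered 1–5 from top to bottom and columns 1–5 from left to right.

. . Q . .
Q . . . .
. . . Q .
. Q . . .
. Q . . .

2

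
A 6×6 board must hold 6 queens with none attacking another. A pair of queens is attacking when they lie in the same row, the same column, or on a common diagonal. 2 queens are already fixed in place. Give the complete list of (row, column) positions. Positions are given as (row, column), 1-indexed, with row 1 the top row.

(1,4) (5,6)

Row 2: attacked by (1,4)→{3,4,5}; (5,6)→{3,6}. Safe: 1, 2. Place at column 1.
Row 3: attacked by (1,4)→{2,4,6}; (2,1)→{1,2}; (5,6)→{4,6}. Safe: 3, 5. Place at column 5.
Row 4: attacked by (1,4)→{1,4}; (2,1)→{1,3}; (3,5)→{4,5,6}; (5,6)→{5,6}. Safe: 2. Place at column 2.
Row 6: attacked by (1,4)→{4}; (2,1)→{1,5}; (3,5)→{2,5}; (4,2)→{2,4}; (5,6)→{5,6}. Safe: 3. Place at column 3.
Columns [4, 1, 5, 2, 6, 3], r−c [-3, 1, -2, 2, -1, 3], r+c [5, 3, 8, 6, 11, 9] are all distinct, so no two queens attack.

(1,4) (2,1) (3,5) (4,2) (5,6) (6,3)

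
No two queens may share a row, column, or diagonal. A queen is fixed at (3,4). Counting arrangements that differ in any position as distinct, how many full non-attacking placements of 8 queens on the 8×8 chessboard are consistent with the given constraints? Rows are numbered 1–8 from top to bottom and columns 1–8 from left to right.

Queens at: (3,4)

12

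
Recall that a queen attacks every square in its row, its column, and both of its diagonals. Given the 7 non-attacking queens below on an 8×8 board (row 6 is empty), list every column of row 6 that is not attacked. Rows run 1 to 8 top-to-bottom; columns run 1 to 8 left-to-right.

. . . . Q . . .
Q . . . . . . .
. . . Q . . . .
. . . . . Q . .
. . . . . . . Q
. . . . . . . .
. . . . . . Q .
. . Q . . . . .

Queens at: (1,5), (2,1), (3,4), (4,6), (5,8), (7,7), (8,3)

(1,5) attacks row 6 at column 5.
(2,1) attacks row 6 at column 1 and diagonals 5.
(3,4) attacks row 6 at column 4 and diagonals 1, 7.
(4,6) attacks row 6 at column 6 and diagonals 4, 8.
(5,8) attacks row 6 at column 8 and diagonals 7.
(7,7) attacks row 6 at column 7 and diagonals 6, 8.
(8,3) attacks row 6 at column 3 and diagonals 1, 5.
Attacked columns: {1, 3, 4, 5, 6, 7, 8}. Safe: {2}.

columns 2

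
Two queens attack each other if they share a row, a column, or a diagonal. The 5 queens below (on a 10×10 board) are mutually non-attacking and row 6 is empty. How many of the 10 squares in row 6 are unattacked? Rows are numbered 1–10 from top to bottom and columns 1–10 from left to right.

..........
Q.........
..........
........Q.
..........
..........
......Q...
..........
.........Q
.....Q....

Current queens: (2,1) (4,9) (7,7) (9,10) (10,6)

(2,1) attacks row 6 at column 1 and diagonals 5.
(4,9) attacks row 6 at column 9 and diagonals 7.
(7,7) attacks row 6 at column 7 and diagonals 6, 8.
(9,10) attacks row 6 at column 10 and diagonals 7.
(10,6) attacks row 6 at column 6 and diagonals 2, 10.
Attacked columns: {1, 2, 5, 6, 7, 8, 9, 10}. Safe: {3, 4}.

2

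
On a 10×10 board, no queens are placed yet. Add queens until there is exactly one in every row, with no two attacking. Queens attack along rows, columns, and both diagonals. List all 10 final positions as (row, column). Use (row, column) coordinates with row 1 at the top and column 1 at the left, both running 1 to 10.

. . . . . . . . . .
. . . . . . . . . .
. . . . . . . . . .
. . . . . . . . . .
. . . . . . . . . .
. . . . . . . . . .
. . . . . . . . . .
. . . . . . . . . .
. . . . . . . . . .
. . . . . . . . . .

Row 1: Safe: 1, 2, 3, 4, 5, 6, 7, 8, 9, 10. Place at column 7.
Row 2: attacked by (1,7)→{6,7,8}. Safe: 1, 2, 3, 4, 5, 9, 10. Place at column 1.
Row 3: attacked by (1,7)→{5,7,9}; (2,1)→{1,2}. Safe: 3, 4, 6, 8, 10. Place at column 4.
Row 4: attacked by (1,7)→{4,7,10}; (2,1)→{1,3}; (3,4)→{3,4,5}. Safe: 2, 6, 8, 9. Place at column 6.
Row 5: attacked by (1,7)→{3,7}; (2,1)→{1,4}; (3,4)→{2,4,6}; (4,6)→{5,6,7}. Safe: 8, 9, 10. Place at column 9.
Row 6: attacked by (1,7)→{2,7}; (2,1)→{1,5}; (3,4)→{1,4,7}; (4,6)→{4,6,8}; (5,9)→{8,9,10}. Safe: 3. Place at column 3.
Row 7: attacked by (1,7)→{1,7}; (2,1)→{1,6}; (3,4)→{4,8}; (4,6)→{3,6,9}; (5,9)→{7,9}; (6,3)→{2,3,4}. Safe: 5, 10. Place at column 10.
Row 8: attacked by (1,7)→{7}; (2,1)→{1,7}; (3,4)→{4,9}; (4,6)→{2,6,10}; (5,9)→{6,9}; (6,3)→{1,3,5}; (7,10)→{9,10}. Safe: 8. Place at column 8.
Row 9: attacked by (1,7)→{7}; (2,1)→{1,8}; (3,4)→{4,10}; (4,6)→{1,6}; (5,9)→{5,9}; (6,3)→{3,6}; (7,10)→{8,10}; (8,8)→{7,8,9}. Safe: 2. Place at column 2.
Row 10: attacked by (1,7)→{7}; (2,1)→{1,9}; (3,4)→{4}; (4,6)→{6}; (5,9)→{4,9}; (6,3)→{3,7}; (7,10)→{7,10}; (8,8)→{6,8,10}; (9,2)→{1,2,3}. Safe: 5. Place at column 5.
Columns [7, 1, 4, 6, 9, 3, 10, 8, 2, 5], r−c [-6, 1, -1, -2, -4, 3, -3, 0, 7, 5], r+c [8, 3, 7, 10, 14, 9, 17, 16, 11, 15] are all distinct, so no two queens attack.

(1,7) (2,1) (3,4) (4,6) (5,9) (6,3) (7,10) (8,8) (9,2) (10,5)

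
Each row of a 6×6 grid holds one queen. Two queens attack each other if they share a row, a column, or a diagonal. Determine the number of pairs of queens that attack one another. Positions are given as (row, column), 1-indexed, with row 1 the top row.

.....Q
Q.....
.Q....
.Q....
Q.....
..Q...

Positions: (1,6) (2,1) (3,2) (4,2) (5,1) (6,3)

Same column: (2,1)–(5,1) (column 1); (3,2)–(4,2) (column 2).
Same diagonal: (2,1)–(3,2) (|2−3| = |1−2| = 1); (4,2)–(5,1) (|4−5| = |2−1| = 1).
Total attacking pairs: 4.

4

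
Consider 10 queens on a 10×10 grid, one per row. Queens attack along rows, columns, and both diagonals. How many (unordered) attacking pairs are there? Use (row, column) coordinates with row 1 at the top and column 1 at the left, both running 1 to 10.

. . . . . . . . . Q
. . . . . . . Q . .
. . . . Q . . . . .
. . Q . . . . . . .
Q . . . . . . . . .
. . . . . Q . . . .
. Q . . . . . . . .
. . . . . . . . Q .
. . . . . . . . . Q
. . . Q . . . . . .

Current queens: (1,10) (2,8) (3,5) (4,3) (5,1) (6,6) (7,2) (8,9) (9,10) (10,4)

2

Same column: (1,10)–(9,10) (column 10).
Same diagonal: (8,9)–(9,10) (|8−9| = |9−10| = 1).
Total attacking pairs: 2.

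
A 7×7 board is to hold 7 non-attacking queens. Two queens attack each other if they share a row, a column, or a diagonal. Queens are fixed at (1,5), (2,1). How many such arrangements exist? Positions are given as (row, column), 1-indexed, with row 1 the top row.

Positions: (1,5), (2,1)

2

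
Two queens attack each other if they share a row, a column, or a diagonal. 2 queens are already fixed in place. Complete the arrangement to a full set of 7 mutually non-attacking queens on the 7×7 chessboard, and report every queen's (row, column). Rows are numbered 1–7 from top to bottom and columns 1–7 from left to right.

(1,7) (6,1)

Row 2: attacked by (1,7)→{6,7}; (6,1)→{1,5}. Safe: 2, 3, 4. Place at column 3.
Row 3: attacked by (1,7)→{5,7}; (2,3)→{2,3,4}; (6,1)→{1,4}. Safe: 6. Place at column 6.
Row 4: attacked by (1,7)→{4,7}; (2,3)→{1,3,5}; (3,6)→{5,6,7}; (6,1)→{1,3}. Safe: 2. Place at column 2.
Row 5: attacked by (1,7)→{3,7}; (2,3)→{3,6}; (3,6)→{4,6}; (4,2)→{1,2,3}; (6,1)→{1,2}. Safe: 5. Place at column 5.
Row 7: attacked by (1,7)→{1,7}; (2,3)→{3}; (3,6)→{2,6}; (4,2)→{2,5}; (5,5)→{3,5,7}; (6,1)→{1,2}. Safe: 4. Place at column 4.
Columns [7, 3, 6, 2, 5, 1, 4], r−c [-6, -1, -3, 2, 0, 5, 3], r+c [8, 5, 9, 6, 10, 7, 11] are all distinct, so no two queens attack.

(1,7) (2,3) (3,6) (4,2) (5,5) (6,1) (7,4)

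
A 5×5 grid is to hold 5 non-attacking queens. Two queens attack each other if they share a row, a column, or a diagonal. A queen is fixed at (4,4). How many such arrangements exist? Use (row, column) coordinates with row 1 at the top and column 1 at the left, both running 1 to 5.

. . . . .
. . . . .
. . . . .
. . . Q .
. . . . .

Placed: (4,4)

2

Branch on row 1: col 2 → 0; col 3 → 1; col 5 → 1.
Sum: 0 + 1 + 1 = 2.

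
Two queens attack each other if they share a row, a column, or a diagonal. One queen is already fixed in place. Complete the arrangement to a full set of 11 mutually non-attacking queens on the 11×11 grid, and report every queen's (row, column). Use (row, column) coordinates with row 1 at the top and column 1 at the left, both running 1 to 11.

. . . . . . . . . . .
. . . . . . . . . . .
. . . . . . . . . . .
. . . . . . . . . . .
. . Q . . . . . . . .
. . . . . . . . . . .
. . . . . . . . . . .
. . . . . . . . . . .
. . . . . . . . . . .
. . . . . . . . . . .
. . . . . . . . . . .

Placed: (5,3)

(1,10) (2,1) (3,7) (4,9) (5,3) (6,8) (7,2) (8,4) (9,6) (10,11) (11,5)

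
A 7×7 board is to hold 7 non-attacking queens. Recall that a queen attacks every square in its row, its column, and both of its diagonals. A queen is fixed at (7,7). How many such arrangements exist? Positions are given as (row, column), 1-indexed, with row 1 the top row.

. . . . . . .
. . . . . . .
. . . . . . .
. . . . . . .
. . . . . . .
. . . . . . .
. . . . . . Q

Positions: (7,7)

4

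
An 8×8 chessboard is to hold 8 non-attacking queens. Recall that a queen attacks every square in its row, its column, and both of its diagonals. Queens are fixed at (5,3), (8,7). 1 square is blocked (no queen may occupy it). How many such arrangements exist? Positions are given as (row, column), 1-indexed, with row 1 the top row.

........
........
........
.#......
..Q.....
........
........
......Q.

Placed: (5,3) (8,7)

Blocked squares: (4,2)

1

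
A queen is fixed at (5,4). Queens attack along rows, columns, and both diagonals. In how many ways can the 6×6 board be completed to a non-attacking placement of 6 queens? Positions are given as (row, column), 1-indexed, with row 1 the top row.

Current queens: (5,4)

1

Branch on row 1: col 1 → 0; col 2 → 0; col 3 → 0; col 5 → 1; col 6 → 0.
Sum: 0 + 0 + 0 + 1 + 0 = 1.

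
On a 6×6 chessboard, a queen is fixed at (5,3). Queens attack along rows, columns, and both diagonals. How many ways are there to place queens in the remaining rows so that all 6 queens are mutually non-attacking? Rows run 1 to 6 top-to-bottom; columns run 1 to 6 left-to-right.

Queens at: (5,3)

Branch on row 1: col 1 → 0; col 2 → 1; col 4 → 0; col 5 → 0; col 6 → 0.
Sum: 0 + 1 + 0 + 0 + 0 = 1.

1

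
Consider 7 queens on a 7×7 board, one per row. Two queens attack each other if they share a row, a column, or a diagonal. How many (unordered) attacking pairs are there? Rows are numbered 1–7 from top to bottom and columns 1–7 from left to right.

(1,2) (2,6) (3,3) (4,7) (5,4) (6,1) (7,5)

All columns are distinct and no two queens satisfy |Δrow| = |Δcol|, so no pair attacks.

0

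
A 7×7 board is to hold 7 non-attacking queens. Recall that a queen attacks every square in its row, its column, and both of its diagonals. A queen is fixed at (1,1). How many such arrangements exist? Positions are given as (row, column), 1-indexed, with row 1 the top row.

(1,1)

4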